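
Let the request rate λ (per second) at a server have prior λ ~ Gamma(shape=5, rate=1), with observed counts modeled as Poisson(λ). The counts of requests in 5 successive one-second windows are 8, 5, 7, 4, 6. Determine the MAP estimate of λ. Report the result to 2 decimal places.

Σxᵢ = 8+5+7+4+6 = 30, with n = 5.
Posterior ∝ λ^4e^(−1λ) · λ^30e^(−5λ) = λ^34e^(−6λ), i.e. Gamma(shape=35, rate=6).
The mode of a Gamma(a, b) with a ≥ 1 (shape–rate) is (a−1)/b = 34/6 ≈ 5.67.

λ̂_MAP = 5.67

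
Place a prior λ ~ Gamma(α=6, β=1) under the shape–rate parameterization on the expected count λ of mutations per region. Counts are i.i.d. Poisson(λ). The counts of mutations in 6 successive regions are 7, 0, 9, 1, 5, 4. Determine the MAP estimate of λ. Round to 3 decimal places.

Σxᵢ = 7+0+9+1+5+4 = 26, with n = 6.
Posterior ∝ λ^5e^(−1λ) · λ^26e^(−6λ) = λ^31e^(−7λ), i.e. Gamma(shape=32, rate=7).
The mode of a Gamma(a, b) with a ≥ 1 (shape–rate) is (a−1)/b = 31/7 ≈ 4.429.

λ̂_MAP = 4.429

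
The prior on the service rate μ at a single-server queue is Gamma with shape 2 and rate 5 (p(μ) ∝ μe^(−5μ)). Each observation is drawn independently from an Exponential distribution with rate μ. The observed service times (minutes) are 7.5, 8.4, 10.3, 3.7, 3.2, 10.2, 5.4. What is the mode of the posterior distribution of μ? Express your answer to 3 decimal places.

μ̂_MAP = 0.149

The Exponential(rate=μ) likelihood is ∝ μ^n e^(−μΣtᵢ). Here n = 7 and Σtᵢ = 7.5 + 8.4 + 10.3 + 3.7 + 3.2 + 10.2 + 5.4 = 48.7.
Posterior ∝ μe^(−5μ) · μ^7e^(−48.7μ) = μ^8e^(−53.7μ), i.e. Gamma(9, 53.7).
Mode = (a−1)/b = 8/53.7 ≈ 0.149.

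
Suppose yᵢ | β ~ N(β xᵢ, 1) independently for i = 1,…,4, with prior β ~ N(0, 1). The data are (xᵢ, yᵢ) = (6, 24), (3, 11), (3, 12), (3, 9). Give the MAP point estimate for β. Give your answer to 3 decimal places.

log p(β | y) = −Σ(yᵢ − βxᵢ)²/(2·1) − β²/(2·1) + const.
Setting the derivative to zero: Σxᵢ(yᵢ − βxᵢ)/1 − β/1 = 0, so β = Σxᵢyᵢ / (Σxᵢ² + σ²/τ²).
Σxᵢyᵢ = 6·24 + 3·11 + 3·12 + 3·9 = 240; Σxᵢ² = 63; σ²/τ² = 1.
β̂_MAP = 240 / (63 + 1) = 240/64 ≈ 3.750.

β̂_MAP = 3.750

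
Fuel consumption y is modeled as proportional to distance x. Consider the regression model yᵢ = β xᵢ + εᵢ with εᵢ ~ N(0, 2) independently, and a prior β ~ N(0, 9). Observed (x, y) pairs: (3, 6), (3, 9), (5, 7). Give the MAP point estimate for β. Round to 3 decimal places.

β̂_MAP = 1.851

log p(β | y) = −Σ(yᵢ − βxᵢ)²/(2·2) − β²/(2·9) + const.
Setting the derivative to zero: Σxᵢ(yᵢ − βxᵢ)/2 − β/9 = 0, so β = Σxᵢyᵢ / (Σxᵢ² + σ²/τ²).
Σxᵢyᵢ = 3·6 + 3·9 + 5·7 = 80; Σxᵢ² = 43; σ²/τ² = 2/9.
β̂_MAP = 80 / (43 + 2/9) = 80/(389/9) = 720/389 ≈ 1.851.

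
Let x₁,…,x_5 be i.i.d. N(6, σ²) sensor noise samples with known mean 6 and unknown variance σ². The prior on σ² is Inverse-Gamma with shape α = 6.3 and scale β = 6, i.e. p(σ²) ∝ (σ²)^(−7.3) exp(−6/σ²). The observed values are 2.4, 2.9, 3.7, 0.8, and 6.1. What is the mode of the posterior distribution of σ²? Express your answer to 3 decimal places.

Sum of squared deviations about the known mean: SS = (2.4−6)² + (2.9−6)² + (3.7−6)² + (0.8−6)² + (6.1−6)² = 54.91.
The Normal likelihood contributes (σ²)^(−n/2) exp(−SS/(2σ²)), so the posterior is Inverse-Gamma(α + n/2, β + SS/2) = Inverse-Gamma(8.8, 33.455).
The mode of Inverse-Gamma(a, b) is b/(a+1) = 33.455/9.8 ≈ 3.414.

σ̂²_MAP = 3.414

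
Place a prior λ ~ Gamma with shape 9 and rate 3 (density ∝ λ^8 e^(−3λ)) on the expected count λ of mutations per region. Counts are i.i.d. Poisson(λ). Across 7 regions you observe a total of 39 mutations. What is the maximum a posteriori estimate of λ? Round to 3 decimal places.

Σxᵢ = 39, n = 7.
Posterior ∝ λ^8e^(−3λ) · λ^39e^(−7λ) = λ^47e^(−10λ), i.e. Gamma(shape=48, rate=10).
The mode of a Gamma(a, b) with a ≥ 1 (shape–rate) is (a−1)/b = 47/10 ≈ 4.700.

λ̂_MAP = 4.700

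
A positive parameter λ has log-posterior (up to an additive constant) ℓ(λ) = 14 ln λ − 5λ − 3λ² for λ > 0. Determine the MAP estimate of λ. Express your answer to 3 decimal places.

ℓ'(λ) = 14/λ − 5 − 6λ. Setting this to zero and multiplying by λ: 6λ² + 5λ − 14 = 0.
λ = (−5 + √(5² + 4·6·14)) / (2·6) = (−5 + √361) / 12 = (−5 + 19)/12 = 7/6.
ℓ''(λ) = −14/λ² − 6 < 0, confirming a maximum.

λ̂_MAP = 1.167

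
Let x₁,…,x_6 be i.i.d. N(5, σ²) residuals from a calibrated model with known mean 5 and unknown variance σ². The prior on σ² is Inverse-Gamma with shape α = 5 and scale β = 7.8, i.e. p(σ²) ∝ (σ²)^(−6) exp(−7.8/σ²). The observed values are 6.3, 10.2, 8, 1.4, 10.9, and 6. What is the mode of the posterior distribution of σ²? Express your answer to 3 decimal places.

σ̂²_MAP = 5.672

Sum of squared deviations about the known mean: SS = (6.3−5)² + (10.2−5)² + (8−5)² + (1.4−5)² + (10.9−5)² + (6−5)² = 86.5.
The Normal likelihood contributes (σ²)^(−n/2) exp(−SS/(2σ²)), so the posterior is Inverse-Gamma(α + n/2, β + SS/2) = Inverse-Gamma(8, 51.05).
The mode of Inverse-Gamma(a, b) is b/(a+1) = 51.05/9 ≈ 5.672.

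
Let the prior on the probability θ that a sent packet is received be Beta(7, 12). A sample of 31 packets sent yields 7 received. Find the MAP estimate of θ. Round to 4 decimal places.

θ̂_MAP = 0.2708

Prior: Beta(7, 12).
Data: 7 successes in 31 trials. The binomial likelihood contributes θ^7(1−θ)^24, so the posterior is Beta(7+7, 12+24) = Beta(14, 36).
For Beta(a, b) with a, b > 1 the mode is (a−1)/(a+b−2) = 13/48 ≈ 0.2708.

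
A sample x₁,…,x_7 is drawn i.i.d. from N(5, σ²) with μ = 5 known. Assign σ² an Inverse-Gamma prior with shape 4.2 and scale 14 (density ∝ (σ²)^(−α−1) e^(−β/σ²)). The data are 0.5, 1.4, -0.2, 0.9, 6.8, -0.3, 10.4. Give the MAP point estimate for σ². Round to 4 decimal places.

Sum of squared deviations about the known mean: SS = (0.5−5)² + (1.4−5)² + (-0.2−5)² + (0.9−5)² + (6.8−5)² + (-0.3−5)² + (10.4−5)² = 137.55.
The Normal likelihood contributes (σ²)^(−n/2) exp(−SS/(2σ²)), so the posterior is Inverse-Gamma(α + n/2, β + SS/2) = Inverse-Gamma(7.7, 82.775).
The mode of Inverse-Gamma(a, b) is b/(a+1) = 82.775/8.7 ≈ 9.5144.

σ̂²_MAP = 9.5144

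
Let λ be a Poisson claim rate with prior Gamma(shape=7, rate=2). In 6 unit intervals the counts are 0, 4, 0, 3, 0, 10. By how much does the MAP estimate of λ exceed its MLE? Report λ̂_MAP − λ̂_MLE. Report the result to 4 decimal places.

MAP − MLE = 0.0417

Σxᵢ = 17. Posterior is Gamma(24, 8); MAP = (24−1)/8 = 23/8 ≈ 2.87500.
MLE = x̄ = 17/6 ≈ 2.83333.
Difference = 23/8 − 17/6 = 1/24 ≈ 0.0417.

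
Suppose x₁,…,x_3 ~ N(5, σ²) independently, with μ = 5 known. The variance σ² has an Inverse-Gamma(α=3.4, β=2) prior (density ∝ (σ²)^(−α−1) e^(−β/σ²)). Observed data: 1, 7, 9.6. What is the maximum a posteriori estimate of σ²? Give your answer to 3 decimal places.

Sum of squared deviations about the known mean: SS = (1−5)² + (7−5)² + (9.6−5)² = 41.16.
The Normal likelihood contributes (σ²)^(−n/2) exp(−SS/(2σ²)), so the posterior is Inverse-Gamma(α + n/2, β + SS/2) = Inverse-Gamma(4.9, 22.58).
The mode of Inverse-Gamma(a, b) is b/(a+1) = 22.58/5.9 ≈ 3.827.

σ̂²_MAP = 3.827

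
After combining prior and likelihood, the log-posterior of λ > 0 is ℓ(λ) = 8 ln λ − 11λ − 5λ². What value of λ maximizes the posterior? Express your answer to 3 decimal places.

ℓ'(λ) = 8/λ − 11 − 10λ. Setting this to zero and multiplying by λ: 10λ² + 11λ − 8 = 0.
λ = (−11 + √(11² + 4·10·8)) / (2·10) = (−11 + √441) / 20 = (−11 + 21)/20 = 1/2.
ℓ''(λ) = −8/λ² − 10 < 0, confirming a maximum.

λ̂_MAP = 0.500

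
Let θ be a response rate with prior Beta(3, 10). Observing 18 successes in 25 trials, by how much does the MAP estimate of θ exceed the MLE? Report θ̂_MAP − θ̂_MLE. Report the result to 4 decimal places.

MAP − MLE = -0.1644

Posterior is Beta(21, 17); MAP = (21−1)/(38−2) = 20/36 ≈ 0.55556.
MLE ignores the prior: θ̂_MLE = k/n = 18/25 ≈ 0.72000.
Difference = 20/36 − 18/25 = -37/225 ≈ -0.1644.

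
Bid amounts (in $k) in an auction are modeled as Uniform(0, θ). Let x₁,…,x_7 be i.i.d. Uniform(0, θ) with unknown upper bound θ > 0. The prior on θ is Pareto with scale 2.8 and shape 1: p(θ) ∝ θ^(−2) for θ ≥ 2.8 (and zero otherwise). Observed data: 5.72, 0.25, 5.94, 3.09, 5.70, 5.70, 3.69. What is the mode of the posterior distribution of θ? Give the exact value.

θ̂_MAP = 5.94

The Uniform(0, θ) likelihood is θ^(−n) for θ ≥ max(xᵢ), zero otherwise. Here max(xᵢ) = 5.94.
Posterior ∝ θ^(−2) · θ^(−7) = θ^(−9) on θ ≥ max(2.8, 5.94) = 5.94.
This density is strictly decreasing in θ, so the posterior mode lies at the lower boundary of the support.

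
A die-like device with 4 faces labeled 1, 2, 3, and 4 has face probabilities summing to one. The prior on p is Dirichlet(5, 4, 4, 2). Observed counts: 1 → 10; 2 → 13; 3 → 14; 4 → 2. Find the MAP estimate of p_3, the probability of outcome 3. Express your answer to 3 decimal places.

The posterior is Dirichlet(αᵢ + nᵢ) = Dirichlet(15, 17, 18, 4).
For a Dirichlet(a₁,…,a_K) with all aᵢ > 1, the mode has j-th component (aⱼ − 1)/(Σaᵢ − K).
Here Σaᵢ = 54 and K = 4, so p_3 = (18 − 1)/(54 − 4) = 17/50 ≈ 0.340.

MAP estimate: 0.340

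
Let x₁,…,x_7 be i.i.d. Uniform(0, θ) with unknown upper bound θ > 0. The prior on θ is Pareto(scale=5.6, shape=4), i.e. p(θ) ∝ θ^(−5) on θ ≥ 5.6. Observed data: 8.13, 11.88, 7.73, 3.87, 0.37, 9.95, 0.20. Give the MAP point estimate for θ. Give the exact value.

θ̂_MAP = 11.88

The Uniform(0, θ) likelihood is θ^(−n) for θ ≥ max(xᵢ), zero otherwise. Here max(xᵢ) = 11.88.
Posterior ∝ θ^(−5) · θ^(−7) = θ^(−12) on θ ≥ max(5.6, 11.88) = 11.88.
This density is strictly decreasing in θ, so the posterior mode lies at the lower boundary of the support.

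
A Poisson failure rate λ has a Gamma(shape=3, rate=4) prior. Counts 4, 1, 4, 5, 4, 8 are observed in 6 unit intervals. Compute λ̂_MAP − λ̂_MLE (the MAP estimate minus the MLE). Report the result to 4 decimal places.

Σxᵢ = 26. Posterior is Gamma(29, 10); MAP = (29−1)/10 = 28/10 ≈ 2.80000.
MLE = x̄ = 26/6 ≈ 4.33333.
Difference = 28/10 − 26/6 = -23/15 ≈ -1.5333.

MAP − MLE = -1.5333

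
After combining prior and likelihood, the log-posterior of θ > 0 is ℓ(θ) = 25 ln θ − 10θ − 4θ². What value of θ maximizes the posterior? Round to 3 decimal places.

ℓ'(θ) = 25/θ − 10 − 8θ. Setting this to zero and multiplying by θ: 8θ² + 10θ − 25 = 0.
θ = (−10 + √(10² + 4·8·25)) / (2·8) = (−10 + √900) / 16 = (−10 + 30)/16 = 5/4.
ℓ''(θ) = −25/θ² − 8 < 0, confirming a maximum.

θ̂_MAP = 1.250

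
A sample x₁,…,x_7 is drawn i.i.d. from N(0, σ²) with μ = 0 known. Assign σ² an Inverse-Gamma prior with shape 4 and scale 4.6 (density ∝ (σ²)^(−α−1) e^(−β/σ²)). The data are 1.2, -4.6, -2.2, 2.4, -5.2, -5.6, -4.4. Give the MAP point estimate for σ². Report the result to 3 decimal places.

Sum of squared deviations about the known mean: SS = (1.2−0)² + (-4.6−0)² + (-2.2−0)² + (2.4−0)² + (-5.2−0)² + (-5.6−0)² + (-4.4−0)² = 110.96.
The Normal likelihood contributes (σ²)^(−n/2) exp(−SS/(2σ²)), so the posterior is Inverse-Gamma(α + n/2, β + SS/2) = Inverse-Gamma(7.5, 60.08).
The mode of Inverse-Gamma(a, b) is b/(a+1) = 60.08/8.5 ≈ 7.068.

σ̂²_MAP = 7.068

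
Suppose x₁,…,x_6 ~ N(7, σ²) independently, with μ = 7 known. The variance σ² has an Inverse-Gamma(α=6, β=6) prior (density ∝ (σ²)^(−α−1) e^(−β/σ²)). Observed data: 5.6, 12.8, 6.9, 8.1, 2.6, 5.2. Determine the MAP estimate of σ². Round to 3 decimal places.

Sum of squared deviations about the known mean: SS = (5.6−7)² + (12.8−7)² + (6.9−7)² + (8.1−7)² + (2.6−7)² + (5.2−7)² = 59.42.
The Normal likelihood contributes (σ²)^(−n/2) exp(−SS/(2σ²)), so the posterior is Inverse-Gamma(α + n/2, β + SS/2) = Inverse-Gamma(9, 35.71).
The mode of Inverse-Gamma(a, b) is b/(a+1) = 35.71/10 ≈ 3.571.

σ̂²_MAP = 3.571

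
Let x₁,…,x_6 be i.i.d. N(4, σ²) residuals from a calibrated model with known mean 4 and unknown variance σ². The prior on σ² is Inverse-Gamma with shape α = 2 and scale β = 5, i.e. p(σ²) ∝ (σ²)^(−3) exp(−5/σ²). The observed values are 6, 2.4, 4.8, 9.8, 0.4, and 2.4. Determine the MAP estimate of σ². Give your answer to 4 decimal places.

σ̂²_MAP = 5.5300

Sum of squared deviations about the known mean: SS = (6−4)² + (2.4−4)² + (4.8−4)² + (9.8−4)² + (0.4−4)² + (2.4−4)² = 56.36.
The Normal likelihood contributes (σ²)^(−n/2) exp(−SS/(2σ²)), so the posterior is Inverse-Gamma(α + n/2, β + SS/2) = Inverse-Gamma(5, 33.18).
The mode of Inverse-Gamma(a, b) is b/(a+1) = 33.18/6 ≈ 5.5300.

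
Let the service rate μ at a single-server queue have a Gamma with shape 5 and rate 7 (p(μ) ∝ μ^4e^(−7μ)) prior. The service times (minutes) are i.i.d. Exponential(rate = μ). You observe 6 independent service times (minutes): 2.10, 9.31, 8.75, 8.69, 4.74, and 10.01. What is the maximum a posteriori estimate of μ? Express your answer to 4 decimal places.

μ̂_MAP = 0.1976

The Exponential(rate=μ) likelihood is ∝ μ^n e^(−μΣtᵢ). Here n = 6 and Σtᵢ = 2.10 + 9.31 + 8.75 + 8.69 + 4.74 + 10.01 = 43.60.
Posterior ∝ μ^4e^(−7μ) · μ^6e^(−43.60μ) = μ^10e^(−50.60μ), i.e. Gamma(11, 50.60).
Mode = (a−1)/b = 10/50.60 ≈ 0.1976.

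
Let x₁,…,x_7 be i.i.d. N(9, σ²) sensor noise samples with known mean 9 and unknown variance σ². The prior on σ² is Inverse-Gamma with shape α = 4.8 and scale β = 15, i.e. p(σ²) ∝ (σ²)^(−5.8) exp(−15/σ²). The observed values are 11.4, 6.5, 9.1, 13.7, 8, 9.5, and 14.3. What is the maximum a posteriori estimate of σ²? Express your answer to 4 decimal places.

Sum of squared deviations about the known mean: SS = (11.4−9)² + (6.5−9)² + (9.1−9)² + (13.7−9)² + (8−9)² + (9.5−9)² + (14.3−9)² = 63.45.
The Normal likelihood contributes (σ²)^(−n/2) exp(−SS/(2σ²)), so the posterior is Inverse-Gamma(α + n/2, β + SS/2) = Inverse-Gamma(8.3, 46.725).
The mode of Inverse-Gamma(a, b) is b/(a+1) = 46.725/9.3 ≈ 5.0242.

σ̂²_MAP = 5.0242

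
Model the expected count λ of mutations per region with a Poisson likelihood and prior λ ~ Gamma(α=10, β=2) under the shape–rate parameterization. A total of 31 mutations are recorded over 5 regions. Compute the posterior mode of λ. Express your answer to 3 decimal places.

Σxᵢ = 31, n = 5.
Posterior ∝ λ^9e^(−2λ) · λ^31e^(−5λ) = λ^40e^(−7λ), i.e. Gamma(shape=41, rate=7).
The mode of a Gamma(a, b) with a ≥ 1 (shape–rate) is (a−1)/b = 40/7 ≈ 5.714.

λ̂_MAP = 5.714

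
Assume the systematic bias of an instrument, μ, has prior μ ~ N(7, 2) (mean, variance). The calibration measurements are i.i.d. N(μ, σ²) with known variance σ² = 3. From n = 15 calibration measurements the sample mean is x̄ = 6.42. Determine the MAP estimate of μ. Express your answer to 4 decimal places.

n = 15, x̄ = 6.42.
For a Normal prior and Normal likelihood with known variance, the posterior is Normal; its mode equals its mean, the precision-weighted average.
Prior precision 1/σ₀² = 1/2 = 0.5; data precision n/σ² = 15/3 = 5.
μ̂ = (0.5·7 + 5·6.42) / (0.5 + 5) = 35.6/5.5 = 356/55 ≈ 6.4727.

μ̂_MAP = 6.4727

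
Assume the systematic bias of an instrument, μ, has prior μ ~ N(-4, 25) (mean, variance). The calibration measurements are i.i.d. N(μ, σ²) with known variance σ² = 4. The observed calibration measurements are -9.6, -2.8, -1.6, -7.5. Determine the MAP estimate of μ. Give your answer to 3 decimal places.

μ̂_MAP = -5.322

n = 4; x̄ = ((-9.6) + (-2.8) + (-1.6) + (-7.5))/4 = -21.5/4 = -5.375.
For a Normal prior and Normal likelihood with known variance, the posterior is Normal; its mode equals its mean, the precision-weighted average.
Prior precision 1/σ₀² = 1/25 = 0.04; data precision n/σ² = 4/4 = 1.
μ̂ = (0.04·(-4) + 1·(-5.375)) / (0.04 + 1) = (-5.535)/1.04 = -1107/208 ≈ -5.322.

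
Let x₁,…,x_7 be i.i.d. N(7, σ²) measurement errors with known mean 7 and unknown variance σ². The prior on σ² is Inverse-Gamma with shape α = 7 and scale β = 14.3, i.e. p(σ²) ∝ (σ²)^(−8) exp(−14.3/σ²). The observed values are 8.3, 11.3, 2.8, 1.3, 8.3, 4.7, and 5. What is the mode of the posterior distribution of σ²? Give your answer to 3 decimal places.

σ̂²_MAP = 4.778

Sum of squared deviations about the known mean: SS = (8.3−7)² + (11.3−7)² + (2.8−7)² + (1.3−7)² + (8.3−7)² + (4.7−7)² + (5−7)² = 81.29.
The Normal likelihood contributes (σ²)^(−n/2) exp(−SS/(2σ²)), so the posterior is Inverse-Gamma(α + n/2, β + SS/2) = Inverse-Gamma(10.5, 54.945).
The mode of Inverse-Gamma(a, b) is b/(a+1) = 54.945/11.5 ≈ 4.778.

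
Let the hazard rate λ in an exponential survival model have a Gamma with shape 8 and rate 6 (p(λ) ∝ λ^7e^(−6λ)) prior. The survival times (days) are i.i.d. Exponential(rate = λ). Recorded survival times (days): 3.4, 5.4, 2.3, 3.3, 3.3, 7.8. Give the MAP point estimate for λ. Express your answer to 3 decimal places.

λ̂_MAP = 0.413

The Exponential(rate=λ) likelihood is ∝ λ^n e^(−λΣtᵢ). Here n = 6 and Σtᵢ = 3.4 + 5.4 + 2.3 + 3.3 + 3.3 + 7.8 = 25.5.
Posterior ∝ λ^7e^(−6λ) · λ^6e^(−25.5λ) = λ^13e^(−31.5λ), i.e. Gamma(14, 31.5).
Mode = (a−1)/b = 13/31.5 ≈ 0.413.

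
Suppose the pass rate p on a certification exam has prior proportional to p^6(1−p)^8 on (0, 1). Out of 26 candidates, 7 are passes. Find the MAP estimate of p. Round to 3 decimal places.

The prior density ∝ p^6(1−p)^8 is the kernel of Beta(7, 9).
Data: 7 successes in 26 trials. The binomial likelihood contributes p^7(1−p)^19, so the posterior is Beta(7+7, 9+19) = Beta(14, 28).
For Beta(a, b) with a, b > 1 the mode is (a−1)/(a+b−2) = 13/40 ≈ 0.325.

p̂_MAP = 0.325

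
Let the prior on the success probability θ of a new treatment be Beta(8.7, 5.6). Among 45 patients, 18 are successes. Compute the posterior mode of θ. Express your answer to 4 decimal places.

Prior: Beta(8.7, 5.6).
Data: 18 successes in 45 trials. The binomial likelihood contributes θ^18(1−θ)^27, so the posterior is Beta(8.7+18, 5.6+27) = Beta(26.7, 32.6).
For Beta(a, b) with a, b > 1 the mode is (a−1)/(a+b−2) = 25.7/57.3 ≈ 0.4485.

θ̂_MAP = 0.4485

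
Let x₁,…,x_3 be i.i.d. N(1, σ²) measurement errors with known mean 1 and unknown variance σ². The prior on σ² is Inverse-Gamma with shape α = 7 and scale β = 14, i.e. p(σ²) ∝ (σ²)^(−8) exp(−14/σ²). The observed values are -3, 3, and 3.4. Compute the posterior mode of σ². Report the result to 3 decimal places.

σ̂²_MAP = 2.829

Sum of squared deviations about the known mean: SS = (-3−1)² + (3−1)² + (3.4−1)² = 25.76.
The Normal likelihood contributes (σ²)^(−n/2) exp(−SS/(2σ²)), so the posterior is Inverse-Gamma(α + n/2, β + SS/2) = Inverse-Gamma(8.5, 26.88).
The mode of Inverse-Gamma(a, b) is b/(a+1) = 26.88/9.5 ≈ 2.829.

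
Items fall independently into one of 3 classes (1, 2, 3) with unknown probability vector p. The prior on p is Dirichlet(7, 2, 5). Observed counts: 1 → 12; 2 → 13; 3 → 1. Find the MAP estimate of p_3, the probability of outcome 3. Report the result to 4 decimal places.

MAP estimate: 0.1351

The posterior is Dirichlet(αᵢ + nᵢ) = Dirichlet(19, 15, 6).
For a Dirichlet(a₁,…,a_K) with all aᵢ > 1, the mode has j-th component (aⱼ − 1)/(Σaᵢ − K).
Here Σaᵢ = 40 and K = 3, so p_3 = (6 − 1)/(40 − 3) = 5/37 ≈ 0.1351.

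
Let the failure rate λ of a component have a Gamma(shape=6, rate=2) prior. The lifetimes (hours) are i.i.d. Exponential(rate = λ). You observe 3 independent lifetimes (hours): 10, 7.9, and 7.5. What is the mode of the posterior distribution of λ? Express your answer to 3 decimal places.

λ̂_MAP = 0.292

The Exponential(rate=λ) likelihood is ∝ λ^n e^(−λΣtᵢ). Here n = 3 and Σtᵢ = 10 + 7.9 + 7.5 = 25.4.
Posterior ∝ λ^5e^(−2λ) · λ^3e^(−25.4λ) = λ^8e^(−27.4λ), i.e. Gamma(9, 27.4).
Mode = (a−1)/b = 8/27.4 ≈ 0.292.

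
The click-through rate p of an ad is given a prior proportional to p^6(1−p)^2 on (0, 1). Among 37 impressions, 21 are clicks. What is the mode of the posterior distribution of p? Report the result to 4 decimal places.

The prior density ∝ p^6(1−p)^2 is the kernel of Beta(7, 3).
Data: 21 successes in 37 trials. The binomial likelihood contributes p^21(1−p)^16, so the posterior is Beta(7+21, 3+16) = Beta(28, 19).
For Beta(a, b) with a, b > 1 the mode is (a−1)/(a+b−2) = 27/45 ≈ 0.6000.

p̂_MAP = 0.6000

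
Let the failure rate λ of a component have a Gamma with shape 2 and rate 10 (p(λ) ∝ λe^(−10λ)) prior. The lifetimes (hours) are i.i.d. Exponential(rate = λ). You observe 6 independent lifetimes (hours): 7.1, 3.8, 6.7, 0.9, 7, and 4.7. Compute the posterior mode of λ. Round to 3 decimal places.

The Exponential(rate=λ) likelihood is ∝ λ^n e^(−λΣtᵢ). Here n = 6 and Σtᵢ = 7.1 + 3.8 + 6.7 + 0.9 + 7 + 4.7 = 30.2.
Posterior ∝ λe^(−10λ) · λ^6e^(−30.2λ) = λ^7e^(−40.2λ), i.e. Gamma(8, 40.2).
Mode = (a−1)/b = 7/40.2 ≈ 0.174.

λ̂_MAP = 0.174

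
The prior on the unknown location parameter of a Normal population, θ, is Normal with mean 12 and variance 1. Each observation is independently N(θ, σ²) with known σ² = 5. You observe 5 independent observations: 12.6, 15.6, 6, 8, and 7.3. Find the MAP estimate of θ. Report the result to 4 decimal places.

n = 5; x̄ = (12.6 + 15.6 + 6 + 8 + 7.3)/5 = 49.5/5 = 9.9.
For a Normal prior and Normal likelihood with known variance, the posterior is Normal; its mode equals its mean, the precision-weighted average.
Prior precision 1/σ₀² = 1/1 = 1; data precision n/σ² = 5/5 = 1.
θ̂ = (1·12 + 1·9.9) / (1 + 1) = 21.9/2 = 10.9500.

θ̂_MAP = 10.9500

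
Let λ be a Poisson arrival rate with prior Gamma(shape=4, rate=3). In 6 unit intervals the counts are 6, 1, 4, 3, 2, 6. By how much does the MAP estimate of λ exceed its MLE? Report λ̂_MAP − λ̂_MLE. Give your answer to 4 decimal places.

MAP − MLE = -0.8889

Σxᵢ = 22. Posterior is Gamma(26, 9); MAP = (26−1)/9 = 25/9 ≈ 2.77778.
MLE = x̄ = 22/6 ≈ 3.66667.
Difference = 25/9 − 22/6 = -8/9 ≈ -0.8889.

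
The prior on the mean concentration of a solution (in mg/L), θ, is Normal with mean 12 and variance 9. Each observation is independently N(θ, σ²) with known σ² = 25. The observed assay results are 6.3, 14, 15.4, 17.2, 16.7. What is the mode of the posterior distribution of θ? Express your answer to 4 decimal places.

θ̂_MAP = 13.2343

n = 5; x̄ = (6.3 + 14 + 15.4 + 17.2 + 16.7)/5 = 69.6/5 = 13.92.
For a Normal prior and Normal likelihood with known variance, the posterior is Normal; its mode equals its mean, the precision-weighted average.
Prior precision 1/σ₀² = 1/9; data precision n/σ² = 5/25 = 0.2.
θ̂ = ((1/9)·12 + 0.2·13.92) / (1/9 + 0.2) = (1544/375)/(14/45) = 2316/175 ≈ 13.2343.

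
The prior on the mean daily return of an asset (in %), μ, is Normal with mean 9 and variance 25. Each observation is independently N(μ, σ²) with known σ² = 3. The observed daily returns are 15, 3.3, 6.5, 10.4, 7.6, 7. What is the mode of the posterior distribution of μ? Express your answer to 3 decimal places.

μ̂_MAP = 8.314

n = 6; x̄ = (15 + 3.3 + 6.5 + 10.4 + 7.6 + 7)/6 = 49.8/6 = 8.3.
For a Normal prior and Normal likelihood with known variance, the posterior is Normal; its mode equals its mean, the precision-weighted average.
Prior precision 1/σ₀² = 1/25 = 0.04; data precision n/σ² = 6/3 = 2.
μ̂ = (0.04·9 + 2·8.3) / (0.04 + 2) = 16.96/2.04 = 424/51 ≈ 8.314.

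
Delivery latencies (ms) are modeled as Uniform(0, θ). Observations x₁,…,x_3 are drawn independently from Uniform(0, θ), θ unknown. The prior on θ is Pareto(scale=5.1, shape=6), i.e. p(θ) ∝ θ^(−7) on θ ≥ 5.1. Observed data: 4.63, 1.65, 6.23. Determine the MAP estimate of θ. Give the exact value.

θ̂_MAP = 6.23

The Uniform(0, θ) likelihood is θ^(−n) for θ ≥ max(xᵢ), zero otherwise. Here max(xᵢ) = 6.23.
Posterior ∝ θ^(−7) · θ^(−3) = θ^(−10) on θ ≥ max(5.1, 6.23) = 6.23.
This density is strictly decreasing in θ, so the posterior mode lies at the lower boundary of the support.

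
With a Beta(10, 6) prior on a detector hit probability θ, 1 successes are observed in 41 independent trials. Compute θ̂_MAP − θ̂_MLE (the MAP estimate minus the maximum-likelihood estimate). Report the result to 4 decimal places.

Posterior is Beta(11, 46); MAP = (11−1)/(57−2) = 10/55 ≈ 0.18182.
MLE ignores the prior: θ̂_MLE = k/n = 1/41 ≈ 0.02439.
Difference = 10/55 − 1/41 = 71/451 ≈ 0.1574.

MAP − MLE = 0.1574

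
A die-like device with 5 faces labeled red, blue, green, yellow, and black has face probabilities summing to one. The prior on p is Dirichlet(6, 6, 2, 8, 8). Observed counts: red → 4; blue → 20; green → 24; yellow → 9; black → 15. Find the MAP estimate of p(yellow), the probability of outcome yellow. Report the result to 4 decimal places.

The posterior is Dirichlet(αᵢ + nᵢ) = Dirichlet(10, 26, 26, 17, 23).
For a Dirichlet(a₁,…,a_K) with all aᵢ > 1, the mode has j-th component (aⱼ − 1)/(Σaᵢ − K).
Here Σaᵢ = 102 and K = 5, so p(yellow) = (17 − 1)/(102 − 5) = 16/97 ≈ 0.1649.

MAP estimate of p(yellow) = 0.1649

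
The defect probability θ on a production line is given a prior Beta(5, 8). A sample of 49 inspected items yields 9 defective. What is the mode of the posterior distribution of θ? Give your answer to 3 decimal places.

θ̂_MAP = 0.217

Prior: Beta(5, 8).
Data: 9 successes in 49 trials. The binomial likelihood contributes θ^9(1−θ)^40, so the posterior is Beta(5+9, 8+40) = Beta(14, 48).
For Beta(a, b) with a, b > 1 the mode is (a−1)/(a+b−2) = 13/60 ≈ 0.217.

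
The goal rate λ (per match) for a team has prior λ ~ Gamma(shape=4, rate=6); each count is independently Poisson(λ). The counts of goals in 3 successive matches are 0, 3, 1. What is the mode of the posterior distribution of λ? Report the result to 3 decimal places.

Σxᵢ = 0+3+1 = 4, with n = 3.
Posterior ∝ λ^3e^(−6λ) · λ^4e^(−3λ) = λ^7e^(−9λ), i.e. Gamma(shape=8, rate=9).
The mode of a Gamma(a, b) with a ≥ 1 (shape–rate) is (a−1)/b = 7/9 ≈ 0.778.

λ̂_MAP = 0.778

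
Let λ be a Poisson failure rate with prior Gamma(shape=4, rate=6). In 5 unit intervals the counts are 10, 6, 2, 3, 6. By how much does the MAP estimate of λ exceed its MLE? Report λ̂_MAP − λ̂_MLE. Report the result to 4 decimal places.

MAP − MLE = -2.6727

Σxᵢ = 27. Posterior is Gamma(31, 11); MAP = (31−1)/11 = 30/11 ≈ 2.72727.
MLE = x̄ = 27/5 ≈ 5.40000.
Difference = 30/11 − 27/5 = -147/55 ≈ -2.6727.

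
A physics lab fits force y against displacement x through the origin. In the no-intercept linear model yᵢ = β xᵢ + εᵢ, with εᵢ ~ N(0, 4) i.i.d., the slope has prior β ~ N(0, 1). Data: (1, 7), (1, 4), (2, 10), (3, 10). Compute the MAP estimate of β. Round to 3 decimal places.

β̂_MAP = 3.211

log p(β | y) = −Σ(yᵢ − βxᵢ)²/(2·4) − β²/(2·1) + const.
Setting the derivative to zero: Σxᵢ(yᵢ − βxᵢ)/4 − β/1 = 0, so β = Σxᵢyᵢ / (Σxᵢ² + σ²/τ²).
Σxᵢyᵢ = 1·7 + 1·4 + 2·10 + 3·10 = 61; Σxᵢ² = 15; σ²/τ² = 4.
β̂_MAP = 61 / (15 + 4) = 61/19 ≈ 3.211.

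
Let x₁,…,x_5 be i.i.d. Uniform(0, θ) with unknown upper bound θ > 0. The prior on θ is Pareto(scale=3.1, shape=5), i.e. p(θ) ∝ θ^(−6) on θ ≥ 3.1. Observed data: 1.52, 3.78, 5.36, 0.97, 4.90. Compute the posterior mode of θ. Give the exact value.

θ̂_MAP = 5.36

The Uniform(0, θ) likelihood is θ^(−n) for θ ≥ max(xᵢ), zero otherwise. Here max(xᵢ) = 5.36.
Posterior ∝ θ^(−6) · θ^(−5) = θ^(−11) on θ ≥ max(3.1, 5.36) = 5.36.
This density is strictly decreasing in θ, so the posterior mode lies at the lower boundary of the support.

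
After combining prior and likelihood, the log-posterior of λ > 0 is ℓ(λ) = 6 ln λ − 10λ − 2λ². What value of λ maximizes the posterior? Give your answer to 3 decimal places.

ℓ'(λ) = 6/λ − 10 − 4λ. Setting this to zero and multiplying by λ: 4λ² + 10λ − 6 = 0.
λ = (−10 + √(10² + 4·4·6)) / (2·4) = (−10 + √196) / 8 = (−10 + 14)/8 = 1/2.
ℓ''(λ) = −6/λ² − 4 < 0, confirming a maximum.

λ̂_MAP = 0.500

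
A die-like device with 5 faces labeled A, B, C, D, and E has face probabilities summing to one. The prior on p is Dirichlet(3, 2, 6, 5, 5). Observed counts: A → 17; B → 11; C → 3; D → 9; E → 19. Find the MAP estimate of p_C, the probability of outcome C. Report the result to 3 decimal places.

MAP estimate of p_C = 0.107

The posterior is Dirichlet(αᵢ + nᵢ) = Dirichlet(20, 13, 9, 14, 24).
For a Dirichlet(a₁,…,a_K) with all aᵢ > 1, the mode has j-th component (aⱼ − 1)/(Σaᵢ − K).
Here Σaᵢ = 80 and K = 5, so p_C = (9 − 1)/(80 − 5) = 8/75 ≈ 0.107.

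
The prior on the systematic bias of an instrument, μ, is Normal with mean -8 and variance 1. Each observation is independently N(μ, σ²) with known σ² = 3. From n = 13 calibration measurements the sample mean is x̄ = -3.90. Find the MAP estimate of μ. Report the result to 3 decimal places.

μ̂_MAP = -4.669

n = 13, x̄ = -3.90.
For a Normal prior and Normal likelihood with known variance, the posterior is Normal; its mode equals its mean, the precision-weighted average.
Prior precision 1/σ₀² = 1/1 = 1; data precision n/σ² = 13/3.
μ̂ = (1·(-8) + (13/3)·(-3.9)) / (1 + 13/3) = (-24.9)/(16/3) = -4.66875 ≈ -4.669.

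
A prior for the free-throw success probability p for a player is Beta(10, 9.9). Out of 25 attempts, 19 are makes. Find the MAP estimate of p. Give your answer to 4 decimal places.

Prior: Beta(10, 9.9).
Data: 19 successes in 25 trials. The binomial likelihood contributes p^19(1−p)^6, so the posterior is Beta(10+19, 9.9+6) = Beta(29, 15.9).
For Beta(a, b) with a, b > 1 the mode is (a−1)/(a+b−2) = 28/42.9 ≈ 0.6527.

p̂_MAP = 0.6527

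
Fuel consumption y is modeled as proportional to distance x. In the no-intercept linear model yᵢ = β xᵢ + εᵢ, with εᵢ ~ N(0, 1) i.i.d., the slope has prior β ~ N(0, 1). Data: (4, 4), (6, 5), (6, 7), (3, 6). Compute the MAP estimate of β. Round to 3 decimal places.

β̂_MAP = 1.082

log p(β | y) = −Σ(yᵢ − βxᵢ)²/(2·1) − β²/(2·1) + const.
Setting the derivative to zero: Σxᵢ(yᵢ − βxᵢ)/1 − β/1 = 0, so β = Σxᵢyᵢ / (Σxᵢ² + σ²/τ²).
Σxᵢyᵢ = 4·4 + 6·5 + 6·7 + 3·6 = 106; Σxᵢ² = 97; σ²/τ² = 1.
β̂_MAP = 106 / (97 + 1) = 106/98 ≈ 1.082.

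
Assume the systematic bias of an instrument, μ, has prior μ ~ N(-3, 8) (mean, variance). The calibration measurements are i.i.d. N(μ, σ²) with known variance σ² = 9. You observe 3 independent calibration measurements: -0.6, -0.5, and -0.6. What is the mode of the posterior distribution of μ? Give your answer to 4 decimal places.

n = 3; x̄ = ((-0.6) + (-0.5) + (-0.6))/3 = -1.7/3 = -17/30 ≈ -0.5667.
For a Normal prior and Normal likelihood with known variance, the posterior is Normal; its mode equals its mean, the precision-weighted average.
Prior precision 1/σ₀² = 1/8 = 0.125; data precision n/σ² = 3/9 = 1/3.
μ̂ = (0.125·(-3) + (1/3)·(-17/30)) / (0.125 + 1/3) = (-203/360)/(11/24) = -203/165 ≈ -1.2303.

μ̂_MAP = -1.2303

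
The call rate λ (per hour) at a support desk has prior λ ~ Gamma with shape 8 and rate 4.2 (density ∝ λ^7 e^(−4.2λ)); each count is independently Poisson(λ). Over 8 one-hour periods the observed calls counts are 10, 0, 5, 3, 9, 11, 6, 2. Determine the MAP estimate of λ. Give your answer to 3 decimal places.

Σxᵢ = 10+0+5+3+9+11+6+2 = 46, with n = 8.
Posterior ∝ λ^7e^(−4.2λ) · λ^46e^(−8λ) = λ^53e^(−12.2λ), i.e. Gamma(shape=54, rate=12.2).
The mode of a Gamma(a, b) with a ≥ 1 (shape–rate) is (a−1)/b = 53/12.2 ≈ 4.344.

λ̂_MAP = 4.344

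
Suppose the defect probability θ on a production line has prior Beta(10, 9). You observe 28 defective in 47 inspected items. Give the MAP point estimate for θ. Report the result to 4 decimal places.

θ̂_MAP = 0.5781

Prior: Beta(10, 9).
Data: 28 successes in 47 trials. The binomial likelihood contributes θ^28(1−θ)^19, so the posterior is Beta(10+28, 9+19) = Beta(38, 28).
For Beta(a, b) with a, b > 1 the mode is (a−1)/(a+b−2) = 37/64 ≈ 0.5781.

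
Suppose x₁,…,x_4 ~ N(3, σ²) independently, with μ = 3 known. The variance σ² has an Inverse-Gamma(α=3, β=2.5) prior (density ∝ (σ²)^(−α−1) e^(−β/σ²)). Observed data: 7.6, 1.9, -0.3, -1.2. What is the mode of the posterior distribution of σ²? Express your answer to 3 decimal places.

σ̂²_MAP = 4.658

Sum of squared deviations about the known mean: SS = (7.6−3)² + (1.9−3)² + (-0.3−3)² + (-1.2−3)² = 50.9.
The Normal likelihood contributes (σ²)^(−n/2) exp(−SS/(2σ²)), so the posterior is Inverse-Gamma(α + n/2, β + SS/2) = Inverse-Gamma(5, 27.95).
The mode of Inverse-Gamma(a, b) is b/(a+1) = 27.95/6 ≈ 4.658.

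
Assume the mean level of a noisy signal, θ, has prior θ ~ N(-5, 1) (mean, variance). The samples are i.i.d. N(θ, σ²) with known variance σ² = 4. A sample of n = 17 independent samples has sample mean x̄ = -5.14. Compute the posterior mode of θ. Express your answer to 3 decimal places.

θ̂_MAP = -5.113

n = 17, x̄ = -5.14.
For a Normal prior and Normal likelihood with known variance, the posterior is Normal; its mode equals its mean, the precision-weighted average.
Prior precision 1/σ₀² = 1/1 = 1; data precision n/σ² = 17/4 = 4.25.
θ̂ = (1·(-5) + 4.25·(-5.14)) / (1 + 4.25) = (-26.845)/5.25 = -767/150 ≈ -5.113.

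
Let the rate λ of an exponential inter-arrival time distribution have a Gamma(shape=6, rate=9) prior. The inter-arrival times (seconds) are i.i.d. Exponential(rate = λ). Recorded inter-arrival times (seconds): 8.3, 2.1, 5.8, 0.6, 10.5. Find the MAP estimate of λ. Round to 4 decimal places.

The Exponential(rate=λ) likelihood is ∝ λ^n e^(−λΣtᵢ). Here n = 5 and Σtᵢ = 8.3 + 2.1 + 5.8 + 0.6 + 10.5 = 27.3.
Posterior ∝ λ^5e^(−9λ) · λ^5e^(−27.3λ) = λ^10e^(−36.3λ), i.e. Gamma(11, 36.3).
Mode = (a−1)/b = 10/36.3 ≈ 0.2755.

λ̂_MAP = 0.2755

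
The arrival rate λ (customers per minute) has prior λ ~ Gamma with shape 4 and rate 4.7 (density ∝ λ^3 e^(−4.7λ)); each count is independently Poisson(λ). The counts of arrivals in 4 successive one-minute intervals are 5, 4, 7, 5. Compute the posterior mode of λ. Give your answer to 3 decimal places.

Σxᵢ = 5+4+7+5 = 21, with n = 4.
Posterior ∝ λ^3e^(−4.7λ) · λ^21e^(−4λ) = λ^24e^(−8.7λ), i.e. Gamma(shape=25, rate=8.7).
The mode of a Gamma(a, b) with a ≥ 1 (shape–rate) is (a−1)/b = 24/8.7 ≈ 2.759.

λ̂_MAP = 2.759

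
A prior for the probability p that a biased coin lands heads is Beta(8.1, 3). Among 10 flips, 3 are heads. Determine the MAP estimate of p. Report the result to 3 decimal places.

p̂_MAP = 0.529

Prior: Beta(8.1, 3).
Data: 3 successes in 10 trials. The binomial likelihood contributes p^3(1−p)^7, so the posterior is Beta(8.1+3, 3+7) = Beta(11.1, 10).
For Beta(a, b) with a, b > 1 the mode is (a−1)/(a+b−2) = 10.1/19.1 ≈ 0.529.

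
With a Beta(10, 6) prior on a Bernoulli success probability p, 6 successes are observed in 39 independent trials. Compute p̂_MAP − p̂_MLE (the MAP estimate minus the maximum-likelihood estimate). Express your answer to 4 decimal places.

Posterior is Beta(16, 39); MAP = (16−1)/(55−2) = 15/53 ≈ 0.28302.
MLE ignores the prior: p̂_MLE = k/n = 6/39 ≈ 0.15385.
Difference = 15/53 − 6/39 = 89/689 ≈ 0.1292.

MAP − MLE = 0.1292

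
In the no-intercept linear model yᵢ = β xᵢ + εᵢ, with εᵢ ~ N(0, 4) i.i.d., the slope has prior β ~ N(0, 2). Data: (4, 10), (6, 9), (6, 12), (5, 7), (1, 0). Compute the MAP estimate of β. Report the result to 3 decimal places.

β̂_MAP = 1.733

log p(β | y) = −Σ(yᵢ − βxᵢ)²/(2·4) − β²/(2·2) + const.
Setting the derivative to zero: Σxᵢ(yᵢ − βxᵢ)/4 − β/2 = 0, so β = Σxᵢyᵢ / (Σxᵢ² + σ²/τ²).
Σxᵢyᵢ = 4·10 + 6·9 + 6·12 + 5·7 + 1·0 = 201; Σxᵢ² = 114; σ²/τ² = 2.
β̂_MAP = 201 / (114 + 2) = 201/116 ≈ 1.733.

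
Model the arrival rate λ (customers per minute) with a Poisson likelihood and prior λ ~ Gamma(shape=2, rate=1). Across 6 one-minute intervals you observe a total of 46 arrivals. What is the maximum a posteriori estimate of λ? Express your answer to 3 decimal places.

Σxᵢ = 46, n = 6.
Posterior ∝ λe^(−1λ) · λ^46e^(−6λ) = λ^47e^(−7λ), i.e. Gamma(shape=48, rate=7).
The mode of a Gamma(a, b) with a ≥ 1 (shape–rate) is (a−1)/b = 47/7 ≈ 6.714.

λ̂_MAP = 6.714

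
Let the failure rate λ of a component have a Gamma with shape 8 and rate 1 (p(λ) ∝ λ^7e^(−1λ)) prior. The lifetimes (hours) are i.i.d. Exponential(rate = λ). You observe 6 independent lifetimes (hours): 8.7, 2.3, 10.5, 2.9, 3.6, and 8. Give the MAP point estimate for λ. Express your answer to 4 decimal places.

λ̂_MAP = 0.3514

The Exponential(rate=λ) likelihood is ∝ λ^n e^(−λΣtᵢ). Here n = 6 and Σtᵢ = 8.7 + 2.3 + 10.5 + 2.9 + 3.6 + 8 = 36.
Posterior ∝ λ^7e^(−1λ) · λ^6e^(−36λ) = λ^13e^(−37λ), i.e. Gamma(14, 37).
Mode = (a−1)/b = 13/37 ≈ 0.3514.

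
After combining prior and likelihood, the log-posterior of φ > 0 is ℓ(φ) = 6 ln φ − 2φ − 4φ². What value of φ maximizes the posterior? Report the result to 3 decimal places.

ℓ'(φ) = 6/φ − 2 − 8φ. Setting this to zero and multiplying by φ: 8φ² + 2φ − 6 = 0.
φ = (−2 + √(2² + 4·8·6)) / (2·8) = (−2 + √196) / 16 = (−2 + 14)/16 = 3/4.
ℓ''(φ) = −6/φ² − 8 < 0, confirming a maximum.

φ̂_MAP = 0.750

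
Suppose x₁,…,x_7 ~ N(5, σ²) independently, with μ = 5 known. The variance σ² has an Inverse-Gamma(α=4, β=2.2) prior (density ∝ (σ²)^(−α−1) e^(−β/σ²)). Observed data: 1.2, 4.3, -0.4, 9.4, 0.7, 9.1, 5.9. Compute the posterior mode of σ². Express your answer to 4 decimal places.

σ̂²_MAP = 6.1153

Sum of squared deviations about the known mean: SS = (1.2−5)² + (4.3−5)² + (-0.4−5)² + (9.4−5)² + (0.7−5)² + (9.1−5)² + (5.9−5)² = 99.56.
The Normal likelihood contributes (σ²)^(−n/2) exp(−SS/(2σ²)), so the posterior is Inverse-Gamma(α + n/2, β + SS/2) = Inverse-Gamma(7.5, 51.98).
The mode of Inverse-Gamma(a, b) is b/(a+1) = 51.98/8.5 ≈ 6.1153.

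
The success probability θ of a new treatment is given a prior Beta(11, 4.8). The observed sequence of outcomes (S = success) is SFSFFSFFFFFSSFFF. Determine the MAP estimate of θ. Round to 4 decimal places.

Prior: Beta(11, 4.8).
Data: 5 successes in 16 trials (from the sequence). The binomial likelihood contributes θ^5(1−θ)^11, so the posterior is Beta(11+5, 4.8+11) = Beta(16, 15.8).
For Beta(a, b) with a, b > 1 the mode is (a−1)/(a+b−2) = 15/29.8 ≈ 0.5034.

θ̂_MAP = 0.5034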